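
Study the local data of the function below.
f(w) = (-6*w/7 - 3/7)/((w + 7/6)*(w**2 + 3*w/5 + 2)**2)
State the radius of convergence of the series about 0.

Denominator factor (w + 7/6): pole of order 1 at -7/6, modulus 7/6.
Denominator factor (w**2 + 3*w/5 + 2)^2: discriminant -191/25, complex-conjugate roots (-3/10) + ((1/10)*sqrt(191))*i and (-3/10) - ((1/10)*sqrt(191))*i; poles of order 2, moduli sqrt(2) and sqrt(2).
The radius of convergence is the smallest modulus among the singular points: 7/6.

The radius of convergence is 7/6.


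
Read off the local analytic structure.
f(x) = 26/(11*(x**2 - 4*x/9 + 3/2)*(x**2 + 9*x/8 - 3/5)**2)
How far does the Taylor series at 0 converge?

The radius of convergence is -9/16 + (1/80)*sqrt(5865).

Denominator factor (x**2 + 9*x/8 - 3/5)^2: discriminant 1173/320, real irrational roots -9/16 + (1/80)*sqrt(5865) and -9/16 - (1/80)*sqrt(5865); poles of order 2, moduli -9/16 + (1/80)*sqrt(5865) and 9/16 + (1/80)*sqrt(5865).
Denominator factor (x**2 - 4*x/9 + 3/2): discriminant -470/81, complex-conjugate roots (2/9) + ((1/18)*sqrt(470))*i and (2/9) - ((1/18)*sqrt(470))*i; poles of order 1, moduli (1/2)*sqrt(6) and (1/2)*sqrt(6).
The radius of convergence is the smallest modulus among the singular points: -9/16 + (1/80)*sqrt(5865).


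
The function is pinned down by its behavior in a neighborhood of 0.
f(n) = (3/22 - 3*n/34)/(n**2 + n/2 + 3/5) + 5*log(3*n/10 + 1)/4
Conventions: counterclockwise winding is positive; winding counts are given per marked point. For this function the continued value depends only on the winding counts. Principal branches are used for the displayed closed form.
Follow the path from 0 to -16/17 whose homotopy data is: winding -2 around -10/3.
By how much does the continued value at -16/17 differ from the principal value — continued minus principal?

Continued minus principal equals -(5)*pi*i.

The rational part is single-valued and drops out of the difference; each branch term changes only by its own monodromy.
(5/4)*log(1 - n/(-10/3)): each positive loop around -10/3 adds 2*pi*i to the log, so winding -2 contributes (5/4)*(-2)*2*pi*i = -(5)*pi*i.
Summing the contributions at n = -16/17 gives -(5)*pi*i.


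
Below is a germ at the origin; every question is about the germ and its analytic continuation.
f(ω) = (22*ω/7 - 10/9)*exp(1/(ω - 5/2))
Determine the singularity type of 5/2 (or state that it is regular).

The point is an essential singularity.

The exponent 1/(ω - (5/2)) has a pole at 5/2, so exp(1/(ω - (5/2))) takes every nonzero value near it: an essential singularity (not a pole of any order).


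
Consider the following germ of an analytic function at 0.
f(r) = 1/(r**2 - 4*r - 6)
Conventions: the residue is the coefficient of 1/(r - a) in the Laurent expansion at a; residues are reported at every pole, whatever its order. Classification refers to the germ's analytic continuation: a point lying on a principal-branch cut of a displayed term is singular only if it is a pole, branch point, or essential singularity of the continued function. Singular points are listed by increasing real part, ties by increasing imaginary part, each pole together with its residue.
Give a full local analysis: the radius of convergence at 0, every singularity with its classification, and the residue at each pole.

Denominator factor (r**2 - 4*r - 6): discriminant 40, real irrational roots 2 + sqrt(10) and 2 - sqrt(10); poles of order 1, moduli 2 + sqrt(10) and -2 + sqrt(10).
The radius of convergence is the smallest modulus among the singular points: -2 + sqrt(10).
The factor r**2 - 4*r - 6 splits as (r - a)(r - a') with a = 2 - sqrt(10), a' = 2 + sqrt(10). At the order-1 pole a set g(r) = (r - a)*f(r) = [1] / (r - a').
Simple pole: residue = g(a) at a = 2 - sqrt(10), which is -(1/20)*sqrt(10).
The factor r**2 - 4*r - 6 splits as (r - a)(r - a') with a = 2 + sqrt(10), a' = 2 - sqrt(10). At the order-1 pole a set g(r) = (r - a)*f(r) = [1] / (r - a').
Simple pole: residue = g(a) at a = 2 + sqrt(10), which is (1/20)*sqrt(10).
List the singular points by increasing real part (a conjugate pair: the negative imaginary part first).

Radius of convergence at 0: -2 + sqrt(10).
At 2 - sqrt(10): a pole of order 1; residue -(1/20)*sqrt(10).
At 2 + sqrt(10): a pole of order 1; residue (1/20)*sqrt(10).


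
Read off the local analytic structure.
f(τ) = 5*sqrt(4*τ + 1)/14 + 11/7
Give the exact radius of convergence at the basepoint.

The radius of convergence is 1/4.

Branch term (5/14)*sqrt(1 - τ/(-1/4)): its argument vanishes at τ = -1/4, a square-root branch point, modulus 1/4.
The radius of convergence is the smallest modulus among the singular points: 1/4.


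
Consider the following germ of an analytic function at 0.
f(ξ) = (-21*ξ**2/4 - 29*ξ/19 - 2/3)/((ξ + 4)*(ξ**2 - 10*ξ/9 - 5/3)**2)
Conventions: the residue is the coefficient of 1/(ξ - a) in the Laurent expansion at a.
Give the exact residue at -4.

At the order-1 pole -4 set g(ξ) = (ξ - (-4))*f(ξ) = (-21*ξ**2/4 - 29*ξ/19 - 2/3)/(ξ**2 - 10*ξ/9 - 5/3)**2.
Simple pole: residue = g(a) at a = -4, which is -120906/542659.

The residue is -120906/542659.


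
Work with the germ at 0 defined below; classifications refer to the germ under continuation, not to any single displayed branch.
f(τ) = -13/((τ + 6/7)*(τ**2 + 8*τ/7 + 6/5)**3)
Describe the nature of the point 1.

The point is a regular point.

Denominator factors: τ**2 + 8*τ/7 + 6/5 = 117/35 at τ = 1; τ + 6/7 = 13/7 at τ = 1 — none vanishes.
So the germ continues analytically to 1.


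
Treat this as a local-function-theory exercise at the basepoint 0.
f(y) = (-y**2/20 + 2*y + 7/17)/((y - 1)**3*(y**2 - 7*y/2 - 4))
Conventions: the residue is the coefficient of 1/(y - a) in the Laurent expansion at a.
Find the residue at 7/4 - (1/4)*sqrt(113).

The residue is 19/373490 - (155657/42204370)*sqrt(113).

The factor y**2 - 7*y/2 - 4 splits as (y - a)(y - a') with a = 7/4 - (1/4)*sqrt(113), a' = 7/4 + (1/4)*sqrt(113). At the order-1 pole a set g(y) = (y - a)*f(y) = [(-y**2/20 + 2*y + 7/17)/(y - 1)**3] / (y - a').
Simple pole: residue = g(a) at a = 7/4 - (1/4)*sqrt(113), which is 19/373490 - (155657/42204370)*sqrt(113).


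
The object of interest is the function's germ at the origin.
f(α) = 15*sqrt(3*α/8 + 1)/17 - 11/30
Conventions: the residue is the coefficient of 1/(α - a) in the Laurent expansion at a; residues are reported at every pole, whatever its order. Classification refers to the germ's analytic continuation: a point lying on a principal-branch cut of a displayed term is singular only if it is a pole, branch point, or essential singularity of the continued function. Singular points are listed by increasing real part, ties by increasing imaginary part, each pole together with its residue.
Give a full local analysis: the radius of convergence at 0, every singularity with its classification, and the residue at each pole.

Radius of convergence at 0: 8/3.
At -8/3: an algebraic (square-root) branch point.

Branch term (15/17)*sqrt(1 - α/(-8/3)): its argument vanishes at α = -8/3, a square-root branch point, modulus 8/3.
The radius of convergence is the smallest modulus among the singular points: 8/3.


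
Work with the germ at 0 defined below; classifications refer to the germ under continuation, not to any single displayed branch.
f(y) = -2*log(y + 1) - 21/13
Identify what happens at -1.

The point is a logarithmic branch point.

The term (-2)*log(1 - y/(-1)) has argument 1 - -1/(-1) = 0 at -1: a logarithmic (infinitely-sheeted) branch point; the remaining terms are analytic or single-valued there.


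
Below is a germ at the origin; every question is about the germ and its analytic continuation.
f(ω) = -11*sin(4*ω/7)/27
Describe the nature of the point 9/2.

The point is a regular point.

There is no denominator, hence no pole anywhere.
The factor sin(4*ω/7) is entire.
So the germ continues analytically to 9/2.


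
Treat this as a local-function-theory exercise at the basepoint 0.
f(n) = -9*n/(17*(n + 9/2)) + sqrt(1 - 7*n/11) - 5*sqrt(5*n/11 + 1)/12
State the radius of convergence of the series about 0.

Denominator factor (n + 9/2): pole of order 1 at -9/2, modulus 9/2.
Branch term (-5/12)*sqrt(1 - n/(-11/5)): its argument vanishes at n = -11/5, a square-root branch point, modulus 11/5.
Branch term (1)*sqrt(1 - n/(11/7)): its argument vanishes at n = 11/7, a square-root branch point, modulus 11/7.
The radius of convergence is the smallest modulus among the singular points: 11/7.

The radius of convergence is 11/7.


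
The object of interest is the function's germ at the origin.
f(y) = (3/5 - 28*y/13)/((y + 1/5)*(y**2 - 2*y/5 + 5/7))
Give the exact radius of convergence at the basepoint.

The radius of convergence is 1/5.

Denominator factor (y**2 - 2*y/5 + 5/7): discriminant -472/175, complex-conjugate roots (1/5) + ((1/35)*sqrt(826))*i and (1/5) - ((1/35)*sqrt(826))*i; poles of order 1, moduli (1/7)*sqrt(35) and (1/7)*sqrt(35).
Denominator factor (y + 1/5): pole of order 1 at -1/5, modulus 1/5.
The radius of convergence is the smallest modulus among the singular points: 1/5.


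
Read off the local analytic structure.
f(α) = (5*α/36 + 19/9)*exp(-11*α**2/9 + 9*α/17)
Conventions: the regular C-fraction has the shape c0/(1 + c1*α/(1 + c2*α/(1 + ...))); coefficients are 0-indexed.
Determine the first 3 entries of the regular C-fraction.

Taylor coefficients (expand at 0): a_0 = 19/9, a_1 = 769/612, a_2 = -207017/93636.
c0 = a_0 = 19/9. Peel one level at a time: if S = 1 + c*α/S' with S'(0) = 1, then c is the α-coefficient of S and S' = c*α/(S - 1).
S_1 = c0/f = 1 + (-769/1292)*α + (21055541/15023376)*α^2 + ...; c1 = -769/1292.
S_2 = c1*α/(S_1 - 1) = 1 + (21055541/8941932)*α + ...; c2 = 21055541/8941932.

The regular C-fraction coefficients are [19/9, -769/1292, 21055541/8941932].


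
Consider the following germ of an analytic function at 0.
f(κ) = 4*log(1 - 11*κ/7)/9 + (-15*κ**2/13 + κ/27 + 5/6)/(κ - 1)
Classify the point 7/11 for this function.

The term (4/9)*log(1 - κ/(7/11)) has argument 1 - 7/11/(7/11) = 0 at 7/11: a logarithmic (infinitely-sheeted) branch point; the remaining terms are analytic or single-valued there.

The point is a logarithmic branch point.


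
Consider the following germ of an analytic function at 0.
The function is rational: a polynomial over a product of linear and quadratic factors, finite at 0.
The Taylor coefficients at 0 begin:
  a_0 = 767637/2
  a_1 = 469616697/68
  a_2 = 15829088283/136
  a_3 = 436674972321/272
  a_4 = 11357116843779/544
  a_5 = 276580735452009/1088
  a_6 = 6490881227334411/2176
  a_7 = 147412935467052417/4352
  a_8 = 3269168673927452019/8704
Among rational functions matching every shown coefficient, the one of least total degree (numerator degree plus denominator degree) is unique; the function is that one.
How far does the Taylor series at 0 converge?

The radius of convergence is 1/9.

No rational of total degree below 7 reproduces all 9 coefficients; solving the [2/5] Pade equations on them gives f(x) = (10*x**2 + 3*x/17 - 26)/((x - 1/9)**3*(x + 2/9)**2), whose expansion matches every shown term.
Denominator factor (x - 1/9)^3: pole of order 3 at 1/9, modulus 1/9.
Denominator factor (x + 2/9)^2: pole of order 2 at -2/9, modulus 2/9.
The radius of convergence is the smallest modulus among the singular points: 1/9.


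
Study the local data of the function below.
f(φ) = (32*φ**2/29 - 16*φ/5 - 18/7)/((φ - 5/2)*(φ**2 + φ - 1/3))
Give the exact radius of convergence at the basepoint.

The radius of convergence is -1/2 + (1/6)*sqrt(21).

Denominator factor (φ - 5/2): pole of order 1 at 5/2, modulus 5/2.
Denominator factor (φ**2 + φ - 1/3): discriminant 7/3, real irrational roots -1/2 + (1/6)*sqrt(21) and -1/2 - (1/6)*sqrt(21); poles of order 1, moduli -1/2 + (1/6)*sqrt(21) and 1/2 + (1/6)*sqrt(21).
The radius of convergence is the smallest modulus among the singular points: -1/2 + (1/6)*sqrt(21).


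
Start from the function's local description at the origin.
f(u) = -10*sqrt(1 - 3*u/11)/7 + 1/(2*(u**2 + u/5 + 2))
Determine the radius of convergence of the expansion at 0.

Denominator factor (u**2 + u/5 + 2): discriminant -199/25, complex-conjugate roots (-1/10) + ((1/10)*sqrt(199))*i and (-1/10) - ((1/10)*sqrt(199))*i; poles of order 1, moduli sqrt(2) and sqrt(2).
Branch term (-10/7)*sqrt(1 - u/(11/3)): its argument vanishes at u = 11/3, a square-root branch point, modulus 11/3.
The radius of convergence is the smallest modulus among the singular points: sqrt(2).

The radius of convergence is sqrt(2).


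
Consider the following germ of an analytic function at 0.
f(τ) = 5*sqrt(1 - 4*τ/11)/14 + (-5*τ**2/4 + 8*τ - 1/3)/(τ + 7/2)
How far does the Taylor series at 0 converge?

Denominator factor (τ + 7/2): pole of order 1 at -7/2, modulus 7/2.
Branch term (5/14)*sqrt(1 - τ/(11/4)): its argument vanishes at τ = 11/4, a square-root branch point, modulus 11/4.
The radius of convergence is the smallest modulus among the singular points: 11/4.

The radius of convergence is 11/4.


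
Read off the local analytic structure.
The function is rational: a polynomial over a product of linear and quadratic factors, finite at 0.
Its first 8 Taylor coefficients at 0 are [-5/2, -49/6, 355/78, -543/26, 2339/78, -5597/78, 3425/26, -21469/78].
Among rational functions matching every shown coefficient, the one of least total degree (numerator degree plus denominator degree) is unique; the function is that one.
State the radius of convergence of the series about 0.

No rational of total degree below 4 reproduces all 8 coefficients; solving the [2/2] Pade equations on them gives f(u) = (-9*u**2/13 + 16*u/3 + 5/4)/((u - 1)*(u + 1/2)), whose expansion matches every shown term.
Denominator factor (u + 1/2): pole of order 1 at -1/2, modulus 1/2.
Denominator factor (u - 1): pole of order 1 at 1, modulus 1.
The radius of convergence is the smallest modulus among the singular points: 1/2.

The radius of convergence is 1/2.


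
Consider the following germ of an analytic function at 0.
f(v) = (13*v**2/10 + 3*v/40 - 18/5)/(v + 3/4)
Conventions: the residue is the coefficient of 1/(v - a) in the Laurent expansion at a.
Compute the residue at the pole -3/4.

The residue is -117/40.

At the order-1 pole -3/4 set g(v) = (v - (-3/4))*f(v) = 13*v**2/10 + 3*v/40 - 18/5.
Simple pole: residue = g(a) at a = -3/4, which is -117/40.


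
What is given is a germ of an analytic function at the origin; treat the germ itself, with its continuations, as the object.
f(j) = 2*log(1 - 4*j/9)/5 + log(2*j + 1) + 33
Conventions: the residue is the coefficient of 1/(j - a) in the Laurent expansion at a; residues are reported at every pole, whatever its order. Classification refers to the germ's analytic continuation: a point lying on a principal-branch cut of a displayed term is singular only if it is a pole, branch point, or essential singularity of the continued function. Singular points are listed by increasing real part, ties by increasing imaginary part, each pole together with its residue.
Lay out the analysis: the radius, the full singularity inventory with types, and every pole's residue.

Radius of convergence at 0: 1/2.
At -1/2: a logarithmic branch point.
At 9/4: a logarithmic branch point.

Branch term (2/5)*log(1 - j/(9/4)): its argument vanishes at j = 9/4, a logarithmic branch point, modulus 9/4.
Branch term (1)*log(1 - j/(-1/2)): its argument vanishes at j = -1/2, a logarithmic branch point, modulus 1/2.
The radius of convergence is the smallest modulus among the singular points: 1/2.
List the singular points by increasing real part (a conjugate pair: the negative imaginary part first).


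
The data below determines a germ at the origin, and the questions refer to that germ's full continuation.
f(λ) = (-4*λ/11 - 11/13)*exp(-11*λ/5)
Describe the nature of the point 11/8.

There is no denominator, hence no pole anywhere.
The factor exp(-11*λ/5) is entire.
So the germ continues analytically to 11/8.

The point is a regular point.


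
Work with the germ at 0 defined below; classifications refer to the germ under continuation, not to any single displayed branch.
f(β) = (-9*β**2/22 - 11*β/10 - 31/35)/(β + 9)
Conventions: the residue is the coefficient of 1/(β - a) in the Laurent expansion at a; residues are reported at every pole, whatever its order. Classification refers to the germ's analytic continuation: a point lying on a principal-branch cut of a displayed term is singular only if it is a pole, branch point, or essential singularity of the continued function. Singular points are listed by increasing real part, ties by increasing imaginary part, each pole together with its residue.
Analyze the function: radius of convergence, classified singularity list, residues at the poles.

Radius of convergence at 0: 9.
At -9: a pole of order 1; residue -9287/385.

Denominator factor (β + 9): pole of order 1 at -9, modulus 9.
The radius of convergence is the smallest modulus among the singular points: 9.
At the order-1 pole -9 set g(β) = (β - (-9))*f(β) = -9*β**2/22 - 11*β/10 - 31/35.
Simple pole: residue = g(a) at a = -9, which is -9287/385.


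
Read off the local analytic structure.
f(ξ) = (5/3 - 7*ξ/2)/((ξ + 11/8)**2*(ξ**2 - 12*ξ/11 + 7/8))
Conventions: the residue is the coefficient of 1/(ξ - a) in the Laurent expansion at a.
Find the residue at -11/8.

The residue is 103520/189189.

At the order-2 pole -11/8 set g(ξ) = (ξ - (-11/8))^2*f(ξ) = (5/3 - 7*ξ/2)/(ξ**2 - 12*ξ/11 + 7/8).
Order-2 pole: residue = g'(a); g'(-11/8) = 103520/189189, so the residue is 103520/189189.


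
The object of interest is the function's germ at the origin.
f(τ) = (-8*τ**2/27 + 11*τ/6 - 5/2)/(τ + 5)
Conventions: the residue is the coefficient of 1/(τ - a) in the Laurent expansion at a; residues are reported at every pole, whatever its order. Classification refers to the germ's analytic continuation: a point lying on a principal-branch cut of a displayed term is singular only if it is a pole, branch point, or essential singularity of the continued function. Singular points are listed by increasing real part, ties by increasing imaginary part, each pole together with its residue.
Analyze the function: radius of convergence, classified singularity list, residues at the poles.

Denominator factor (τ + 5): pole of order 1 at -5, modulus 5.
The radius of convergence is the smallest modulus among the singular points: 5.
At the order-1 pole -5 set g(τ) = (τ - (-5))*f(τ) = -8*τ**2/27 + 11*τ/6 - 5/2.
Simple pole: residue = g(a) at a = -5, which is -515/27.

Radius of convergence at 0: 5.
At -5: a pole of order 1; residue -515/27.


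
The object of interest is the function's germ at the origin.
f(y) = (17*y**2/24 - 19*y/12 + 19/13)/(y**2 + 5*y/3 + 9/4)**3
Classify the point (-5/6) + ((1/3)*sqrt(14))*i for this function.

The denominator factor y**2 + 5*y/3 + 9/4 vanishes at (-5/6) + ((1/3)*sqrt(14))*i and appears to the power 3; the numerator there equals (24385/11232) - ((199/216)*sqrt(14))*i, nonzero, and no other factor vanishes.
Hence a pole whose order is the multiplicity, 3.

The point is a pole of order 3.


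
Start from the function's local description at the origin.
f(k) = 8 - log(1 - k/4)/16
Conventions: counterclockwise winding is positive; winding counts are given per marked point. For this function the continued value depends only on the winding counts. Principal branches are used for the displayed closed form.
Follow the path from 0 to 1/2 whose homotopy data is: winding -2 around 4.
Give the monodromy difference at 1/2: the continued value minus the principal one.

Continued minus principal equals (1/4)*pi*i.

The rational part is single-valued and drops out of the difference; each branch term changes only by its own monodromy.
(-1/16)*log(1 - k/(4)): each positive loop around 4 adds 2*pi*i to the log, so winding -2 contributes (-1/16)*(-2)*2*pi*i = (1/4)*pi*i.
Summing the contributions at k = 1/2 gives (1/4)*pi*i.


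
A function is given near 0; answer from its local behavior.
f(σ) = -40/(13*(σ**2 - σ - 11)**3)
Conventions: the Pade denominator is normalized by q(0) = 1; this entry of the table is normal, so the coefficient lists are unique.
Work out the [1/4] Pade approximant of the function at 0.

The Pade approximant has numerator coefficients [40/17303, -4/17303]; denominator coefficients [1, 19/110, -333/1210, -32/1331, 73/2662].

Taylor coefficients needed (expand at 0): a_0 = 40/17303, a_1 = -120/190333, a_2 = 120/161051, a_3 = -5680/23030293, a_4 = 42840/253333223, a_5 = -172440/2786665453.
Write the denominator as Q(σ) = 1 + q1*σ + q2*σ^2 + q3*σ^3 + q4*σ^4. Requiring Q*f - P = O(σ^6) with deg P <= 1 kills the coefficients of σ^2..σ^5 in Q*f:
  σ^2: a_2 + q1*a_1 + q2*a_0 = 0, i.e. 120/161051 + (-120/190333)*q1 + (40/17303)*q2 = 0.
  σ^3: a_3 + q1*a_2 + q2*a_1 + q3*a_0 = 0, i.e. -5680/23030293 + (120/161051)*q1 + (-120/190333)*q2 + (40/17303)*q3 = 0.
  σ^4: a_4 + q1*a_3 + q2*a_2 + q3*a_1 + q4*a_0 = 0, i.e. 42840/253333223 + (-5680/23030293)*q1 + (120/161051)*q2 + (-120/190333)*q3 + (40/17303)*q4 = 0.
  σ^5: a_5 + q1*a_4 + q2*a_3 + q3*a_2 + q4*a_1 = 0, i.e. -172440/2786665453 + (42840/253333223)*q1 + (-5680/23030293)*q2 + (120/161051)*q3 + (-120/190333)*q4 = 0.
Solving this linear system: q1 = 19/110, q2 = -333/1210, q3 = -32/1331, q4 = 73/2662.
The numerator is Q*f truncated at degree 1: P0 = a_0 = 40/17303; P1 = a_1 + q1*a_0 = -4/17303.


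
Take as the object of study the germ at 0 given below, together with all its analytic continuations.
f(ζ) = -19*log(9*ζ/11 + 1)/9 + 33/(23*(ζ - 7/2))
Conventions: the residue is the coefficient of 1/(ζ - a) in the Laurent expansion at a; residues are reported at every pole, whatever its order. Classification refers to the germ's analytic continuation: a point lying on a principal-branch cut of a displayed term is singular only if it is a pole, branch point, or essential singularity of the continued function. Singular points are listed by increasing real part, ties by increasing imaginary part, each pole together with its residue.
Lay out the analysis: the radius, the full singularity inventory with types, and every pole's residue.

Radius of convergence at 0: 11/9.
At -11/9: a logarithmic branch point.
At 7/2: a pole of order 1; residue 33/23.

Denominator factor (ζ - 7/2): pole of order 1 at 7/2, modulus 7/2.
Branch term (-19/9)*log(1 - ζ/(-11/9)): its argument vanishes at ζ = -11/9, a logarithmic branch point, modulus 11/9.
The radius of convergence is the smallest modulus among the singular points: 11/9.
The branch term is analytic at 7/2 and contributes nothing to the residue; only the rational part matters.
At the order-1 pole 7/2 set g(ζ) = (ζ - (7/2))*(rational part) = 33/23.
Simple pole: residue = g(a) at a = 7/2, which is 33/23.
List the singular points by increasing real part (a conjugate pair: the negative imaginary part first).


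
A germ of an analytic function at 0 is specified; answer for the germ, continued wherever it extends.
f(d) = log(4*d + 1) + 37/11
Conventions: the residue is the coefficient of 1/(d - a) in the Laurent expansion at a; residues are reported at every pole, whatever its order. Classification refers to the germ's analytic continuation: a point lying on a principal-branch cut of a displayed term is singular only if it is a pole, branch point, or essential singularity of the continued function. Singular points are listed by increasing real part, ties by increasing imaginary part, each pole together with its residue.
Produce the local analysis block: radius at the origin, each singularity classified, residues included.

Radius of convergence at 0: 1/4.
At -1/4: a logarithmic branch point.

Branch term (1)*log(1 - d/(-1/4)): its argument vanishes at d = -1/4, a logarithmic branch point, modulus 1/4.
The radius of convergence is the smallest modulus among the singular points: 1/4.


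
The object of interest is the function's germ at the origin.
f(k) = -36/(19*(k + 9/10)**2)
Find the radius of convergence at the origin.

The radius of convergence is 9/10.

Denominator factor (k + 9/10)^2: pole of order 2 at -9/10, modulus 9/10.
The radius of convergence is the smallest modulus among the singular points: 9/10.


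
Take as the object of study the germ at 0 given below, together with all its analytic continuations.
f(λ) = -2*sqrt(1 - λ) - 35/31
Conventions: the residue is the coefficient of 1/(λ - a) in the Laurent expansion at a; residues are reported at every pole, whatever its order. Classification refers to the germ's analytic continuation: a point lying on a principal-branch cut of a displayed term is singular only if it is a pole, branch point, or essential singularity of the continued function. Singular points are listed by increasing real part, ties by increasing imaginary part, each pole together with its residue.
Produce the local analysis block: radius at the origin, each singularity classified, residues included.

Radius of convergence at 0: 1.
At 1: an algebraic (square-root) branch point.

Branch term (-2)*sqrt(1 - λ/(1)): its argument vanishes at λ = 1, a square-root branch point, modulus 1.
The radius of convergence is the smallest modulus among the singular points: 1.


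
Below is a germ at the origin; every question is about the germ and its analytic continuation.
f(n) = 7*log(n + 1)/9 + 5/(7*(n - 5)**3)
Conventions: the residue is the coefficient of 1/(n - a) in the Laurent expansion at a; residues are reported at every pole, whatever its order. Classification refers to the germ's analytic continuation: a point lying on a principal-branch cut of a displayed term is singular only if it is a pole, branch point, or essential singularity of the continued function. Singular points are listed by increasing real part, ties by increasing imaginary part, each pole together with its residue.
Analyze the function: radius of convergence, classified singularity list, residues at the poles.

Denominator factor (n - 5)^3: pole of order 3 at 5, modulus 5.
Branch term (7/9)*log(1 - n/(-1)): its argument vanishes at n = -1, a logarithmic branch point, modulus 1.
The radius of convergence is the smallest modulus among the singular points: 1.
The branch term is analytic at 5 and contributes nothing to the residue; only the rational part matters.
At the order-3 pole 5 set g(n) = (n - (5))^3*(rational part) = 5/7.
Order-3 pole: residue = g''(a)/2; g''(5) = 0, so the residue is 0.
List the singular points by increasing real part (a conjugate pair: the negative imaginary part first).

Radius of convergence at 0: 1.
At -1: a logarithmic branch point.
At 5: a pole of order 3; residue 0.


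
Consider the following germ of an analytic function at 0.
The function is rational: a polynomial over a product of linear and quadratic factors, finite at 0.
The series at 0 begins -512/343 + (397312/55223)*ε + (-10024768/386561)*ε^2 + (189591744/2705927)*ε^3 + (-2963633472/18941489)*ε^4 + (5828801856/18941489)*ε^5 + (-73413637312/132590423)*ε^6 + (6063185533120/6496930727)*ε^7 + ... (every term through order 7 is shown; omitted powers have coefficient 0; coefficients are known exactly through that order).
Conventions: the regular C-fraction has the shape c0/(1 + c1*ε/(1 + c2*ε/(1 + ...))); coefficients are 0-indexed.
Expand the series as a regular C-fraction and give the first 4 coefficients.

The regular C-fraction coefficients are [-512/343, 776/161, -1214757/999488, 141329263823/52788480192].

Taylor coefficients (read off): a_0 = -512/343, a_1 = 397312/55223, a_2 = -10024768/386561, a_3 = 189591744/2705927.
c0 = a_0 = -512/343. Peel one level at a time: if S = 1 + c*ε/S' with S'(0) = 1, then c is the ε-coefficient of S and S' = c*ε/(S - 1).
S_1 = c0/f = 1 + (776/161)*ε + (1214757/207368)*ε^2 + ...; c1 = 776/161.
S_2 = c1*ε/(S_1 - 1) = 1 + (-1214757/999488)*ε + (6144750601/1888423936)*ε^2 + ...; c2 = -1214757/999488.
S_3 = c2*ε/(S_2 - 1) = 1 + (141329263823/52788480192)*ε + ...; c3 = 141329263823/52788480192.


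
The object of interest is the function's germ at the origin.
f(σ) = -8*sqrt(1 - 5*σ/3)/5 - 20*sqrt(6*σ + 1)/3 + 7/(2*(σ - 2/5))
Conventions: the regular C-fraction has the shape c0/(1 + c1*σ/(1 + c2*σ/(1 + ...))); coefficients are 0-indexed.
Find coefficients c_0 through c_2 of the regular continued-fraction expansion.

Taylor coefficients (expand at 0): a_0 = -1021/60, a_1 = -973/24, a_2 = -3475/144.
c0 = a_0 = -1021/60. Peel one level at a time: if S = 1 + c*σ/S' with S'(0) = 1, then c is the σ-coefficient of S and S' = c*σ/(S - 1).
S_1 = c0/f = 1 + (-4865/2042)*σ + (13316200/3127323)*σ^2 + ...; c1 = -4865/2042.
S_2 = c1*σ/(S_1 - 1) = 1 + (38320/21441)*σ + ...; c2 = 38320/21441.

The regular C-fraction coefficients are [-1021/60, -4865/2042, 38320/21441].


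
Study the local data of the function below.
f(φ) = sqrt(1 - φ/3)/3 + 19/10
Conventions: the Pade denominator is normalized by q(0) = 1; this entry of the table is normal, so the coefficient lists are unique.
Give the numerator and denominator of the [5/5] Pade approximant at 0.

The Pade approximant has numerator coefficients [67/30, -623/360, 509/1080, -553/10368, 281/124416, -167/7464960]; denominator coefficients [1, -3/4, 7/36, -35/1728, 5/6912, -1/248832].

Taylor coefficients needed (expand at 0): a_0 = 67/30, a_1 = -1/18, a_2 = -1/216, a_3 = -1/1296, a_4 = -5/31104, a_5 = -7/186624, a_6 = -7/746496, a_7 = -11/4478976, a_8 = -143/214990848, a_9 = -715/3869835264, a_10 = -2431/46438023168.
Write the denominator as Q(φ) = 1 + q1*φ + q2*φ^2 + q3*φ^3 + q4*φ^4 + q5*φ^5. Requiring Q*f - P = O(φ^11) with deg P <= 5 kills the coefficients of φ^6..φ^10 in Q*f:
  φ^6: a_6 + q1*a_5 + q2*a_4 + q3*a_3 + q4*a_2 + q5*a_1 = 0, i.e. -7/746496 + (-7/186624)*q1 + (-5/31104)*q2 + (-1/1296)*q3 + (-1/216)*q4 + (-1/18)*q5 = 0.
  φ^7: a_7 + q1*a_6 + q2*a_5 + q3*a_4 + q4*a_3 + q5*a_2 = 0, i.e. -11/4478976 + (-7/746496)*q1 + (-7/186624)*q2 + (-5/31104)*q3 + (-1/1296)*q4 + (-1/216)*q5 = 0.
  φ^8: a_8 + q1*a_7 + q2*a_6 + q3*a_5 + q4*a_4 + q5*a_3 = 0, i.e. -143/214990848 + (-11/4478976)*q1 + (-7/746496)*q2 + (-7/186624)*q3 + (-5/31104)*q4 + (-1/1296)*q5 = 0.
  φ^9: a_9 + q1*a_8 + q2*a_7 + q3*a_6 + q4*a_5 + q5*a_4 = 0, i.e. -715/3869835264 + (-143/214990848)*q1 + (-11/4478976)*q2 + (-7/746496)*q3 + (-7/186624)*q4 + (-5/31104)*q5 = 0.
  φ^10: a_10 + q1*a_9 + q2*a_8 + q3*a_7 + q4*a_6 + q5*a_5 = 0, i.e. -2431/46438023168 + (-715/3869835264)*q1 + (-143/214990848)*q2 + (-11/4478976)*q3 + (-7/746496)*q4 + (-7/186624)*q5 = 0.
Solving this linear system: q1 = -3/4, q2 = 7/36, q3 = -35/1728, q4 = 5/6912, q5 = -1/248832.
The numerator is Q*f truncated at degree 5: P0 = a_0 = 67/30; P1 = a_1 + q1*a_0 = -623/360; P2 = a_2 + q1*a_1 + q2*a_0 = 509/1080; P3 = a_3 + q1*a_2 + q2*a_1 + q3*a_0 = -553/10368; P4 = a_4 + q1*a_3 + q2*a_2 + q3*a_1 + q4*a_0 = 281/124416; P5 = a_5 + q1*a_4 + q2*a_3 + q3*a_2 + q4*a_1 + q5*a_0 = -167/7464960.


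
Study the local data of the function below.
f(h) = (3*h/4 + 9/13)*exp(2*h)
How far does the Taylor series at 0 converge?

The factor exp(2*h) is entire and contributes no finite singular point.
The polynomial part has no poles.
No finite singular points: the Taylor series at 0 converges everywhere.

The radius of convergence is infinite.


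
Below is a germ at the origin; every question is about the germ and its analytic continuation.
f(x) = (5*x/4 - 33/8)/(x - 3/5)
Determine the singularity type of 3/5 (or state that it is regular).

The point is a pole of order 1.

The denominator factor x - 3/5 vanishes at 3/5 and appears to the power 1; the numerator there equals -27/8, nonzero, and no other factor vanishes.
Hence a pole whose order is the multiplicity, 1.


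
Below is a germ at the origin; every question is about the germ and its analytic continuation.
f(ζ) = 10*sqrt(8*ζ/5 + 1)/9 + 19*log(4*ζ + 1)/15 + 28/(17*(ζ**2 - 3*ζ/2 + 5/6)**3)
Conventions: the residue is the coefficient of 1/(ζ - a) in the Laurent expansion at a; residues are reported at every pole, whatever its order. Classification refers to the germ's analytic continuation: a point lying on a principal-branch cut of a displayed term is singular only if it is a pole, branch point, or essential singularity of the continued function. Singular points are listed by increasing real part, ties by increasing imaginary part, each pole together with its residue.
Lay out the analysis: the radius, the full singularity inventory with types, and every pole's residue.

Radius of convergence at 0: 1/4.
At -5/8: an algebraic (square-root) branch point.
At -1/4: a logarithmic branch point.
At (3/4) - ((1/12)*sqrt(39))*i: a pole of order 3; residue ((48384/37349)*sqrt(39))*i.
At (3/4) + ((1/12)*sqrt(39))*i: a pole of order 3; residue -((48384/37349)*sqrt(39))*i.

Denominator factor (ζ**2 - 3*ζ/2 + 5/6)^3: discriminant -13/12, complex-conjugate roots (3/4) + ((1/12)*sqrt(39))*i and (3/4) - ((1/12)*sqrt(39))*i; poles of order 3, moduli (1/6)*sqrt(30) and (1/6)*sqrt(30).
Branch term (10/9)*sqrt(1 - ζ/(-5/8)): its argument vanishes at ζ = -5/8, a square-root branch point, modulus 5/8.
Branch term (19/15)*log(1 - ζ/(-1/4)): its argument vanishes at ζ = -1/4, a logarithmic branch point, modulus 1/4.
The radius of convergence is the smallest modulus among the singular points: 1/4.
The branch terms are analytic at (3/4) - ((1/12)*sqrt(39))*i and contribute nothing to the residue; only the rational part matters.
The factor ζ**2 - 3*ζ/2 + 5/6 splits as (ζ - a)(ζ - a') with a = (3/4) - ((1/12)*sqrt(39))*i, a' = (3/4) + ((1/12)*sqrt(39))*i. At the order-3 pole a set g(ζ) = (ζ - a)^3*(rational part) = [28/17] / (ζ - a')^3.
Order-3 pole: residue = g''(a)/2; g''((3/4) - ((1/12)*sqrt(39))*i) = ((96768/37349)*sqrt(39))*i, so the residue is ((48384/37349)*sqrt(39))*i.
The branch terms are analytic at (3/4) + ((1/12)*sqrt(39))*i and contribute nothing to the residue; only the rational part matters.
The factor ζ**2 - 3*ζ/2 + 5/6 splits as (ζ - a)(ζ - a') with a = (3/4) + ((1/12)*sqrt(39))*i, a' = (3/4) - ((1/12)*sqrt(39))*i. At the order-3 pole a set g(ζ) = (ζ - a)^3*(rational part) = [28/17] / (ζ - a')^3.
Order-3 pole: residue = g''(a)/2; g''((3/4) + ((1/12)*sqrt(39))*i) = -((96768/37349)*sqrt(39))*i, so the residue is -((48384/37349)*sqrt(39))*i.
List the singular points by increasing real part (a conjugate pair: the negative imaginary part first).


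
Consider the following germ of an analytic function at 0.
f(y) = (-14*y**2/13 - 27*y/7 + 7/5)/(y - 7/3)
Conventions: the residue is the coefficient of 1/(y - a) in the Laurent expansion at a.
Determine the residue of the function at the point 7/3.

The residue is -7876/585.

At the order-1 pole 7/3 set g(y) = (y - (7/3))*f(y) = -14*y**2/13 - 27*y/7 + 7/5.
Simple pole: residue = g(a) at a = 7/3, which is -7876/585.


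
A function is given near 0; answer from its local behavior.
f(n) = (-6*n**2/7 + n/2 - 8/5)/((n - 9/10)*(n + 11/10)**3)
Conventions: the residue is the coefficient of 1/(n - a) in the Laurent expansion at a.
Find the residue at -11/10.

At the order-3 pole -11/10 set g(n) = (n - (-11/10))^3*f(n) = (-6*n**2/7 + n/2 - 8/5)/(n - 9/10).
Order-3 pole: residue = g''(a)/2; g''(-11/10) = 1291/2800, so the residue is 1291/5600.

The residue is 1291/5600.


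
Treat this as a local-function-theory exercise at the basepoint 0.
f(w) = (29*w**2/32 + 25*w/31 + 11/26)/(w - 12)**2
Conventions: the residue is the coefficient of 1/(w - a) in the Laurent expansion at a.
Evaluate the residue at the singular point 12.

The residue is 2797/124.

At the order-2 pole 12 set g(w) = (w - (12))^2*f(w) = 29*w**2/32 + 25*w/31 + 11/26.
Order-2 pole: residue = g'(a); g'(12) = 2797/124, so the residue is 2797/124.


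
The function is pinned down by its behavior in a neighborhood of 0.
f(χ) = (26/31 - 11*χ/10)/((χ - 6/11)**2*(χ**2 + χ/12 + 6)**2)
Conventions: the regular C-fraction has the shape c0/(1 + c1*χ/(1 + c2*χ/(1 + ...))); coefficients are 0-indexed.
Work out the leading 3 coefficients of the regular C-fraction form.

Taylor coefficients (expand at 0): a_0 = 1573/20088, a_1 = 329483/1807920, a_2 = 66270853/173560320.
c0 = a_0 = 1573/20088. Peel one level at a time: if S = 1 + c*χ/S' with S'(0) = 1, then c is the χ-coefficient of S and S' = c*χ/(S - 1).
S_1 = c0/f = 1 + (-2723/1170)*χ + (11835529/21902400)*χ^2 + ...; c1 = -2723/1170.
S_2 = c1*χ/(S_1 - 1) = 1 + (11835529/50974560)*χ + ...; c2 = 11835529/50974560.

The regular C-fraction coefficients are [1573/20088, -2723/1170, 11835529/50974560].


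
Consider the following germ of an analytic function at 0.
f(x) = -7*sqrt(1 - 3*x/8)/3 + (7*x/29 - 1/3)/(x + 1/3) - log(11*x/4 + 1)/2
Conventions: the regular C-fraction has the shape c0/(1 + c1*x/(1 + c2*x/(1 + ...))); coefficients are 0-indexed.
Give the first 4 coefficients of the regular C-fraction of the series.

Taylor coefficients (expand at 0): a_0 = -10/3, a_1 = 1293/464, a_2 = -137207/14848, a_3 = 21423017/712704.
c0 = a_0 = -10/3. Peel one level at a time: if S = 1 + c*x/S' with S'(0) = 1, then c is the x-coefficient of S and S' = c*x/(S - 1).
S_1 = c0/f = 1 + (3879/4640)*x + (-11159601/5382400)*x^2 + ...; c1 = 3879/4640.
S_2 = c1*x/(S_1 - 1) = 1 + (3719867/1499880)*x + (359120195/1711973376)*x^2 + ...; c2 = 3719867/1499880.
S_3 = c2*x/(S_2 - 1) = 1 + (-52072428275/615652867968)*x + ...; c3 = -52072428275/615652867968.

The regular C-fraction coefficients are [-10/3, 3879/4640, 3719867/1499880, -52072428275/615652867968].


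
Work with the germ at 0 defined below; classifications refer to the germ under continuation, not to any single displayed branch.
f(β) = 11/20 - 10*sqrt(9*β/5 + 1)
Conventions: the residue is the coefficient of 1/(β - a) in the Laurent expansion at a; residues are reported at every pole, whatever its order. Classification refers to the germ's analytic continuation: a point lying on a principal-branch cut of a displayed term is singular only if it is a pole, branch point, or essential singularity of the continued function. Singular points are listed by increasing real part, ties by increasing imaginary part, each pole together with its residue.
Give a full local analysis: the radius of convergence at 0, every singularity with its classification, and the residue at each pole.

Branch term (-10)*sqrt(1 - β/(-5/9)): its argument vanishes at β = -5/9, a square-root branch point, modulus 5/9.
The radius of convergence is the smallest modulus among the singular points: 5/9.

Radius of convergence at 0: 5/9.
At -5/9: an algebraic (square-root) branch point.


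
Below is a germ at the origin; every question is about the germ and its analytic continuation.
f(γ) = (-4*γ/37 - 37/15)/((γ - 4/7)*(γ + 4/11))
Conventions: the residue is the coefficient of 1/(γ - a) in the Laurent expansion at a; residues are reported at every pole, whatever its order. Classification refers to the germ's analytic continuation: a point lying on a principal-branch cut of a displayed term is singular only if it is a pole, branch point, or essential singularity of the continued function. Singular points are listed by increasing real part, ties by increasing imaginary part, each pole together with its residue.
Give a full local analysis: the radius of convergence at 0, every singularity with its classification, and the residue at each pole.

Radius of convergence at 0: 4/11.
At -4/11: a pole of order 1; residue 103733/39960.
At 4/7: a pole of order 1; residue -108053/39960.

Denominator factor (γ - 4/7): pole of order 1 at 4/7, modulus 4/7.
Denominator factor (γ + 4/11): pole of order 1 at -4/11, modulus 4/11.
The radius of convergence is the smallest modulus among the singular points: 4/11.
At the order-1 pole -4/11 set g(γ) = (γ - (-4/11))*f(γ) = (-4*γ/37 - 37/15)/(γ - 4/7).
Simple pole: residue = g(a) at a = -4/11, which is 103733/39960.
At the order-1 pole 4/7 set g(γ) = (γ - (4/7))*f(γ) = (-4*γ/37 - 37/15)/(γ + 4/11).
Simple pole: residue = g(a) at a = 4/7, which is -108053/39960.
List the singular points by increasing real part (a conjugate pair: the negative imaginary part first).


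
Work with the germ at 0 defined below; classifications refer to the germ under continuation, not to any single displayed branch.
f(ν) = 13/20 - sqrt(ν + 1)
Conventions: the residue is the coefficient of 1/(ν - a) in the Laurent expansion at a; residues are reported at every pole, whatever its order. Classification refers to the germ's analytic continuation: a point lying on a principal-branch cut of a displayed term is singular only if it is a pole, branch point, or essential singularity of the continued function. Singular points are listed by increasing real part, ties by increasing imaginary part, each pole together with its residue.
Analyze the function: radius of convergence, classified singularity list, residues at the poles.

Branch term (-1)*sqrt(1 - ν/(-1)): its argument vanishes at ν = -1, a square-root branch point, modulus 1.
The radius of convergence is the smallest modulus among the singular points: 1.

Radius of convergence at 0: 1.
At -1: an algebraic (square-root) branch point.
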